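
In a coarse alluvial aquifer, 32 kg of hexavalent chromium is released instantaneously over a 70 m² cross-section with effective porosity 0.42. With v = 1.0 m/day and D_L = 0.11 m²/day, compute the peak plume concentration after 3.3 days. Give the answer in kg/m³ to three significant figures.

The peak of an instantaneous 1D plume sits at x = vt; there the Gaussian factor is 1 and C_max = M/(n_e·A·√(4πDt)), where n_e·A is the pore area the mass is dissolved in.
√(4πDt) = √(4π × 0.11 × 3.3) = 2.136 m, so C_max = 32/(0.42 × 70 × 2.136) = 0.510 kg/m³.

0.510 kg/m³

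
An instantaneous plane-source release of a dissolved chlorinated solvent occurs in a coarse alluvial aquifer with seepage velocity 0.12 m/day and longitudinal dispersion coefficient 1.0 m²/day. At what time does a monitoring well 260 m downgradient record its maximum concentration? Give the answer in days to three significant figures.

For the 1D instantaneous-source solution, setting ∂C/∂t = 0 at fixed x gives v²t² + 2Dt − x² = 0, so t = (√(D² + v²x²) − D)/v².
√(D² + v²x²) = √(1.0² + 0.12² × 260²) = 31.22; v² = 0.0144.
t = (31.22 − 1.0)/0.0144 = 2100 days (vs. the pure-advection estimate x/v = 2170 d).

2100 days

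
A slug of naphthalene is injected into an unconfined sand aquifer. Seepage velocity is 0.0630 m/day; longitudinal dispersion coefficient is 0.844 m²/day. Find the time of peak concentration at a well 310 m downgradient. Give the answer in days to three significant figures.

4710 days

For the 1D instantaneous-source solution, setting ∂C/∂t = 0 at fixed x gives v²t² + 2Dt − x² = 0, so t = (√(D² + v²x²) − D)/v².
√(D² + v²x²) = √(0.844² + 0.0630² × 310²) = 19.55; v² = 0.003969.
t = (19.55 − 0.844)/0.003969 = 4710 days (vs. the pure-advection estimate x/v = 4920 d).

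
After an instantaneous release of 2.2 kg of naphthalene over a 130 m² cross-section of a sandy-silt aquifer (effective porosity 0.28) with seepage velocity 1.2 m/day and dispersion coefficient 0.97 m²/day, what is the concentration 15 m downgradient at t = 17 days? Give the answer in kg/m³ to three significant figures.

For an instantaneous plane source, C(x,t) = M/(n_e·A·√(4πDt)) · exp(−(x−vt)²/(4Dt)), with n_e·A the pore (flow) area.
Plume center vt = 1.2 × 17 = 20.4 m, so the well at 15 m is 5.4 m upgradient of the peak.
√(4πDt) = 14.40 m, giving peak height M/(n_e·A·√(4πDt)) = 2.2/(0.28 × 130 × 14.40) = 0.004197 kg/m³.
(x−vt)²/(4Dt) = (-5.4)²/(4 × 0.97 × 17) = 0.4421; exp(−0.4421) = 0.6427.
C = 0.004197 × 0.6427 = 0.00270 kg/m³.

0.00270 kg/m³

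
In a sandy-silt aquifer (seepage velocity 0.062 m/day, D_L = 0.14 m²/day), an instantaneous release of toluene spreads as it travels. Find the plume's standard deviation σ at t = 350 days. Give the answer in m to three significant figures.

Dispersive spreading gives a Gaussian with σ² = 2Dt; advection only shifts the center.
σ = √(2 × 0.14 × 350) = 9.90 m.

9.90 m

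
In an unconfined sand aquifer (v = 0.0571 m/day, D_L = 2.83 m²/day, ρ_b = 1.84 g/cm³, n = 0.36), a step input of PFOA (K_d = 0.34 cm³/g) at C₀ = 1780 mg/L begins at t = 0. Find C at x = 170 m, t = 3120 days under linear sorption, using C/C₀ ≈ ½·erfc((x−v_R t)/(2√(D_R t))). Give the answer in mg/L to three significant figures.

170 mg/L

Retardation factor R = 1 + ρ_b·K_d/n = 1 + 1.84 × 0.34/0.36 = 2.738.
Sorption retards both mechanisms: v_R = v/R = 0.02085 m/day, D_R = D/R = 1.034 m²/day.
v_R·t = 0.02085 × 3120 = 65.052 m; 2√(D_R t) = 113.6 m; argument = (170 − 65.052)/113.6 = 0.9238.
C = C₀ × ½·erfc(0.9238) = 1780 × 0.09570 = 170 mg/L.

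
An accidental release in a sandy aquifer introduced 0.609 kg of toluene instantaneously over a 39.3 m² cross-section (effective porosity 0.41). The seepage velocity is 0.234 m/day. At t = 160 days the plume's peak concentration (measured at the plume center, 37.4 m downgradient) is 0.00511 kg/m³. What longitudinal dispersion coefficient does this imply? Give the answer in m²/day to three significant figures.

0.0272 m²/day

At the plume center C_max = M/(n_e·A·√(4πDt)), so D = M²/(4πt·(n_e·A·C_max)²).
n_e·A·C_max = 0.41 × 39.3 × 0.00511 = 0.08234 kg/m.
D = 0.609²/(4π × 160 × 0.08234²) = 0.0272 m²/day.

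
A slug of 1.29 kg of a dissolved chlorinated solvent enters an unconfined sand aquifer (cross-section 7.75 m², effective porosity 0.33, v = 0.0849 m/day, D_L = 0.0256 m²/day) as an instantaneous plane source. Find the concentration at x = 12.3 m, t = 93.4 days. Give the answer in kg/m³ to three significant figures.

For an instantaneous plane source, C(x,t) = M/(n_e·A·√(4πDt)) · exp(−(x−vt)²/(4Dt)), with n_e·A the pore (flow) area.
Plume center vt = 0.0849 × 93.4 = 7.92966 m, so the well at 12.3 m is 4.37034 m downgradient of the peak.
√(4πDt) = 5.481 m, giving peak height M/(n_e·A·√(4πDt)) = 1.29/(0.33 × 7.75 × 5.481) = 0.09203 kg/m³.
(x−vt)²/(4Dt) = (4.37034)²/(4 × 0.0256 × 93.4) = 1.997; exp(−1.997) = 0.1357.
C = 0.09203 × 0.1357 = 0.0125 kg/m³.

0.0125 kg/m³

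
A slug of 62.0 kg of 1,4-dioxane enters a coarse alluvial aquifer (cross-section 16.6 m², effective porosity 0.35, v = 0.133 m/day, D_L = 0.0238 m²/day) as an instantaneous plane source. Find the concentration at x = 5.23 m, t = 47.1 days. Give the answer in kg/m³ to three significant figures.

For an instantaneous plane source, C(x,t) = M/(n_e·A·√(4πDt)) · exp(−(x−vt)²/(4Dt)), with n_e·A the pore (flow) area.
Plume center vt = 0.133 × 47.1 = 6.2643 m, so the well at 5.23 m is 1.0343 m upgradient of the peak.
√(4πDt) = 3.753 m, giving peak height M/(n_e·A·√(4πDt)) = 62.0/(0.35 × 16.6 × 3.753) = 2.843 kg/m³.
(x−vt)²/(4Dt) = (-1.0343)²/(4 × 0.0238 × 47.1) = 0.2386; exp(−0.2386) = 0.7877.
C = 2.843 × 0.7877 = 2.24 kg/m³.

2.24 kg/m³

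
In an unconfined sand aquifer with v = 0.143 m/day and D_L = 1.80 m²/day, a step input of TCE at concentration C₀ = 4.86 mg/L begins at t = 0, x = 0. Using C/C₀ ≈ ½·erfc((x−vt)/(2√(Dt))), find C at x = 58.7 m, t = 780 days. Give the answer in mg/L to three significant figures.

For a continuous step input, C/C₀ ≈ ½·erfc((x−vt)/(2√(Dt))).
vt = 0.143 × 780 = 111.54 m and 2√(Dt) = 2√(1.80 × 780) = 74.94 m.
Argument (x−vt)/(2√(Dt)) = (58.7 − 111.54)/74.94 = -0.7051; ½·erfc(-0.7051) = 0.8407.
C = 4.86 × 0.8407 = 4.09 mg/L.

4.09 mg/L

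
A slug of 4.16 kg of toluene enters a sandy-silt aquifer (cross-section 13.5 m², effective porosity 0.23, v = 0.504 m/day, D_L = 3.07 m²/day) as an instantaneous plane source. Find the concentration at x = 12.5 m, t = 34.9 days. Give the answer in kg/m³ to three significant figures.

For an instantaneous plane source, C(x,t) = M/(n_e·A·√(4πDt)) · exp(−(x−vt)²/(4Dt)), with n_e·A the pore (flow) area.
Plume center vt = 0.504 × 34.9 = 17.5896 m, so the well at 12.5 m is 5.0896 m upgradient of the peak.
√(4πDt) = 36.69 m, giving peak height M/(n_e·A·√(4πDt)) = 4.16/(0.23 × 13.5 × 36.69) = 0.03652 kg/m³.
(x−vt)²/(4Dt) = (-5.0896)²/(4 × 3.07 × 34.9) = 0.06044; exp(−0.06044) = 0.9414.
C = 0.03652 × 0.9414 = 0.0344 kg/m³.

0.0344 kg/m³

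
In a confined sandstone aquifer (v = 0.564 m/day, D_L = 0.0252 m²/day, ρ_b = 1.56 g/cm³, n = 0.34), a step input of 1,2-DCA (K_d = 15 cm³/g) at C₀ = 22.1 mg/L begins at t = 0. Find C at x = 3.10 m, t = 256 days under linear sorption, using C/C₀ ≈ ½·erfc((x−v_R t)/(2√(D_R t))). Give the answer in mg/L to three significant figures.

Retardation factor R = 1 + ρ_b·K_d/n = 1 + 1.56 × 15/0.34 = 69.82.
Sorption retards both mechanisms: v_R = v/R = 0.008078 m/day, D_R = D/R = 0.0003609 m²/day.
v_R·t = 0.008078 × 256 = 2.067968 m; 2√(D_R t) = 0.6079 m; argument = (3.10 − 2.067968)/0.6079 = 1.698.
C = C₀ × ½·erfc(1.698) = 22.1 × 0.008168 = 0.181 mg/L.

0.181 mg/L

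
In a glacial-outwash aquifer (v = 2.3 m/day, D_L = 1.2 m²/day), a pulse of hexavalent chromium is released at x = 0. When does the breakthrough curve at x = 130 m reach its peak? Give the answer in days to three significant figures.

For the 1D instantaneous-source solution, setting ∂C/∂t = 0 at fixed x gives v²t² + 2Dt − x² = 0, so t = (√(D² + v²x²) − D)/v².
√(D² + v²x²) = √(1.2² + 2.3² × 130²) = 299.0; v² = 5.29.
t = (299.0 − 1.2)/5.29 = 56.3 days (vs. the pure-advection estimate x/v = 56.5 d).

56.3 days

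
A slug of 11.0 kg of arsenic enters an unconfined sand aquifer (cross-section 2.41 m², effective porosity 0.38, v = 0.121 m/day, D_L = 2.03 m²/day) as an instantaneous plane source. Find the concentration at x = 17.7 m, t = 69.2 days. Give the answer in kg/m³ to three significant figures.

For an instantaneous plane source, C(x,t) = M/(n_e·A·√(4πDt)) · exp(−(x−vt)²/(4Dt)), with n_e·A the pore (flow) area.
Plume center vt = 0.121 × 69.2 = 8.3732 m, so the well at 17.7 m is 9.3268 m downgradient of the peak.
√(4πDt) = 42.02 m, giving peak height M/(n_e·A·√(4πDt)) = 11.0/(0.38 × 2.41 × 42.02) = 0.2858 kg/m³.
(x−vt)²/(4Dt) = (9.3268)²/(4 × 2.03 × 69.2) = 0.1548; exp(−0.1548) = 0.8566.
C = 0.2858 × 0.8566 = 0.245 kg/m³.

0.245 kg/m³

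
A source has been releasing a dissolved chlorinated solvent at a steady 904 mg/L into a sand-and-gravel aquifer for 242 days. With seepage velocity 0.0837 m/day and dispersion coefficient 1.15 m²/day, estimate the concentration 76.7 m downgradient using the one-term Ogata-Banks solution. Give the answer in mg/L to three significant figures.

For a continuous step input, C/C₀ ≈ ½·erfc((x−vt)/(2√(Dt))).
vt = 0.0837 × 242 = 20.2554 m and 2√(Dt) = 2√(1.15 × 242) = 33.36 m.
Argument (x−vt)/(2√(Dt)) = (76.7 − 20.2554)/33.36 = 1.692; ½·erfc(1.692) = 0.008359.
C = 904 × 0.008359 = 7.56 mg/L.

7.56 mg/L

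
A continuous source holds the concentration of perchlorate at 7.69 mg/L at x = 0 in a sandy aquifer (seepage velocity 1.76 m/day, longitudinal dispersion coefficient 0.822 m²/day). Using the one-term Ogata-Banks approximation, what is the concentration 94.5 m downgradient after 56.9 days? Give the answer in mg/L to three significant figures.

For a continuous step input, C/C₀ ≈ ½·erfc((x−vt)/(2√(Dt))).
vt = 1.76 × 56.9 = 100.144 m and 2√(Dt) = 2√(0.822 × 56.9) = 13.68 m.
Argument (x−vt)/(2√(Dt)) = (94.5 − 100.144)/13.68 = -0.4126; ½·erfc(-0.4126) = 0.7202.
C = 7.69 × 0.7202 = 5.54 mg/L.

5.54 mg/L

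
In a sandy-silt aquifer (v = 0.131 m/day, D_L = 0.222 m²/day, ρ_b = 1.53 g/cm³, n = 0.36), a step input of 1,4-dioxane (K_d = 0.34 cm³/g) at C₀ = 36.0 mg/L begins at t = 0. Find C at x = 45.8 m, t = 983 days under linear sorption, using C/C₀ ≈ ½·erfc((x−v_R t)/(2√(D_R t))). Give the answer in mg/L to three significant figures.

Retardation factor R = 1 + ρ_b·K_d/n = 1 + 1.53 × 0.34/0.36 = 2.445.
Sorption retards both mechanisms: v_R = v/R = 0.05358 m/day, D_R = D/R = 0.09080 m²/day.
v_R·t = 0.05358 × 983 = 52.66914 m; 2√(D_R t) = 18.90 m; argument = (45.8 − 52.66914)/18.90 = -0.3634.
C = C₀ × ½·erfc(-0.3634) = 36.0 × 0.6963 = 25.1 mg/L.

25.1 mg/L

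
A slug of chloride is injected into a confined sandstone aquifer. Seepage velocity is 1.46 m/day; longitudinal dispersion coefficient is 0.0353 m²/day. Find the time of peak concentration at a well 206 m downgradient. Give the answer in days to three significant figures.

141 days

For the 1D instantaneous-source solution, setting ∂C/∂t = 0 at fixed x gives v²t² + 2Dt − x² = 0, so t = (√(D² + v²x²) − D)/v².
√(D² + v²x²) = √(0.0353² + 1.46² × 206²) = 300.8; v² = 2.1316.
t = (300.8 − 0.0353)/2.1316 = 141 days (vs. the pure-advection estimate x/v = 141 d).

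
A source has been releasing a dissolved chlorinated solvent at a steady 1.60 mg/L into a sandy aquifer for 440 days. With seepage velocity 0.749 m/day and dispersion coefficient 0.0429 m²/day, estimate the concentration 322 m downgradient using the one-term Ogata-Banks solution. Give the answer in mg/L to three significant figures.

1.43 mg/L

For a continuous step input, C/C₀ ≈ ½·erfc((x−vt)/(2√(Dt))).
vt = 0.749 × 440 = 329.56 m and 2√(Dt) = 2√(0.0429 × 440) = 8.689 m.
Argument (x−vt)/(2√(Dt)) = (322 − 329.56)/8.689 = -0.8701; ½·erfc(-0.8701) = 0.8907.
C = 1.60 × 0.8907 = 1.43 mg/L.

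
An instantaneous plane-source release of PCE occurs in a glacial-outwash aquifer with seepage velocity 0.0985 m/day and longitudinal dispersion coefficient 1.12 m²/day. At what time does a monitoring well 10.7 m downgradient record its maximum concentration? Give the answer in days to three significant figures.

43.1 days

For the 1D instantaneous-source solution, setting ∂C/∂t = 0 at fixed x gives v²t² + 2Dt − x² = 0, so t = (√(D² + v²x²) − D)/v².
√(D² + v²x²) = √(1.12² + 0.0985² × 10.7²) = 1.538; v² = 0.00970225.
t = (1.538 − 1.12)/0.00970225 = 43.1 days (vs. the pure-advection estimate x/v = 109 d).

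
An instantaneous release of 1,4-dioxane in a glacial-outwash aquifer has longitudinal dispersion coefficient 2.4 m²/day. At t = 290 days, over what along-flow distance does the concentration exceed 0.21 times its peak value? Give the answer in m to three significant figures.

132 m

The plume is Gaussian with σ = √(2Dt) = √(2 × 2.4 × 290) = 37.31 m.
C/C_peak = exp(−Δx²/(2σ²)) = 0.21 ⇒ Δx = σ·√(−2 ln 0.21) = 37.31 × 1.767 = 65.93 m.
Width = 2Δx = 132 m.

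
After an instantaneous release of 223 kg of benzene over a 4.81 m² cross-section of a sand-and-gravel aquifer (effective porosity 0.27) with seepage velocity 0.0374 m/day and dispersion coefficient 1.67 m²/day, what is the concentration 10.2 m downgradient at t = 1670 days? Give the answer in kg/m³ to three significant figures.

0.718 kg/m³

For an instantaneous plane source, C(x,t) = M/(n_e·A·√(4πDt)) · exp(−(x−vt)²/(4Dt)), with n_e·A the pore (flow) area.
Plume center vt = 0.0374 × 1670 = 62.458 m, so the well at 10.2 m is 52.258 m upgradient of the peak.
√(4πDt) = 187.2 m, giving peak height M/(n_e·A·√(4πDt)) = 223/(0.27 × 4.81 × 187.2) = 0.9173 kg/m³.
(x−vt)²/(4Dt) = (-52.258)²/(4 × 1.67 × 1670) = 0.2448; exp(−0.2448) = 0.7829.
C = 0.9173 × 0.7829 = 0.718 kg/m³.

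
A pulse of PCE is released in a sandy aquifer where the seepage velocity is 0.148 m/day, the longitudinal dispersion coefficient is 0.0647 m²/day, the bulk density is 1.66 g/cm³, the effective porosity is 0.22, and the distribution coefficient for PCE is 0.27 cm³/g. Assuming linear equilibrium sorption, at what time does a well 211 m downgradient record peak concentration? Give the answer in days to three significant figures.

4320 days

Retardation factor R = 1 + ρ_b·K_d/n = 1 + 1.66 × 0.27/0.22 = 3.037.
Sorption retards both mechanisms: v_R = v/R = 0.04873 m/day, D_R = D/R = 0.02130 m²/day.
Peak time from v_R²t² + 2D_R t − x² = 0: t = (√(D_R² + v_R²x²) − D_R)/v_R².
√(D_R² + v_R²x²) = √(0.02130² + 0.04873² × 211²) = 10.28; v_R² = 0.002375.
t = (10.28 − 0.02130)/0.002375 = 4320 days.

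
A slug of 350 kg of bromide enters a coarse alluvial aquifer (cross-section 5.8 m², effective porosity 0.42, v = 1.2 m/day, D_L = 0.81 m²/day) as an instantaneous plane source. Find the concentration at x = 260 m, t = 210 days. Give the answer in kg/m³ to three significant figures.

For an instantaneous plane source, C(x,t) = M/(n_e·A·√(4πDt)) · exp(−(x−vt)²/(4Dt)), with n_e·A the pore (flow) area.
Plume center vt = 1.2 × 210 = 252 m, so the well at 260 m is 8 m downgradient of the peak.
√(4πDt) = 46.23 m, giving peak height M/(n_e·A·√(4πDt)) = 350/(0.42 × 5.8 × 46.23) = 3.108 kg/m³.
(x−vt)²/(4Dt) = (8)²/(4 × 0.81 × 210) = 0.09406; exp(−0.09406) = 0.9102.
C = 3.108 × 0.9102 = 2.83 kg/m³.

2.83 kg/m³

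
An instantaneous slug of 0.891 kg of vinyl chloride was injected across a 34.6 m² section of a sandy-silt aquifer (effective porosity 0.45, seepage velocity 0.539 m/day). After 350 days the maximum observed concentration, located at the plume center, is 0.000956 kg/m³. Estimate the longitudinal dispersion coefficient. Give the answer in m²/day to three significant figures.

At the plume center C_max = M/(n_e·A·√(4πDt)), so D = M²/(4πt·(n_e·A·C_max)²).
n_e·A·C_max = 0.45 × 34.6 × 0.000956 = 0.01488 kg/m.
D = 0.891²/(4π × 350 × 0.01488²) = 0.815 m²/day.

0.815 m²/day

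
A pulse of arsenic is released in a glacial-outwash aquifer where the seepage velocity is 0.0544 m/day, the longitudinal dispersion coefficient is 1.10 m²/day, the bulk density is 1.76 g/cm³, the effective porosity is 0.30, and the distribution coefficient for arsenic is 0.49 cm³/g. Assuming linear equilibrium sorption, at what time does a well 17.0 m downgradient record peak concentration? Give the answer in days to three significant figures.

Retardation factor R = 1 + ρ_b·K_d/n = 1 + 1.76 × 0.49/0.30 = 3.875.
Sorption retards both mechanisms: v_R = v/R = 0.01404 m/day, D_R = D/R = 0.2839 m²/day.
Peak time from v_R²t² + 2D_R t − x² = 0: t = (√(D_R² + v_R²x²) − D_R)/v_R².
√(D_R² + v_R²x²) = √(0.2839² + 0.01404² × 17.0²) = 0.3709; v_R² = 0.0001971.
t = (0.3709 − 0.2839)/0.0001971 = 441 days.

441 days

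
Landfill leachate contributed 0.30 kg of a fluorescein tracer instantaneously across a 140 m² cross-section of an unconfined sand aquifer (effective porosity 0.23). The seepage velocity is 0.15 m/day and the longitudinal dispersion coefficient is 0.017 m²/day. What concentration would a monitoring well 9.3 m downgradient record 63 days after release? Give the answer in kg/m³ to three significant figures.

0.00253 kg/m³

For an instantaneous plane source, C(x,t) = M/(n_e·A·√(4πDt)) · exp(−(x−vt)²/(4Dt)), with n_e·A the pore (flow) area.
Plume center vt = 0.15 × 63 = 9.45 m, so the well at 9.3 m is 0.15 m upgradient of the peak.
√(4πDt) = 3.669 m, giving peak height M/(n_e·A·√(4πDt)) = 0.30/(0.23 × 140 × 3.669) = 0.002539 kg/m³.
(x−vt)²/(4Dt) = (-0.15)²/(4 × 0.017 × 63) = 0.005252; exp(−0.005252) = 0.9948.
C = 0.002539 × 0.9948 = 0.00253 kg/m³.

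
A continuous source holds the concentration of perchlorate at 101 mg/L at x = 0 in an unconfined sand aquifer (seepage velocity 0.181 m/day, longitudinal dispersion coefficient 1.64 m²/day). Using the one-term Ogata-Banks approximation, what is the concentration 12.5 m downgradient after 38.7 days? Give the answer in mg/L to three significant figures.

31.6 mg/L

For a continuous step input, C/C₀ ≈ ½·erfc((x−vt)/(2√(Dt))).
vt = 0.181 × 38.7 = 7.0047 m and 2√(Dt) = 2√(1.64 × 38.7) = 15.93 m.
Argument (x−vt)/(2√(Dt)) = (12.5 − 7.0047)/15.93 = 0.3450; ½·erfc(0.3450) = 0.3128.
C = 101 × 0.3128 = 31.6 mg/L.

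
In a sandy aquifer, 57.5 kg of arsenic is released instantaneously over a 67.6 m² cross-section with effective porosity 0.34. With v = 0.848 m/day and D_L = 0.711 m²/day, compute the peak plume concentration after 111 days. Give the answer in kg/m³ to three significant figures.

The peak of an instantaneous 1D plume sits at x = vt; there the Gaussian factor is 1 and C_max = M/(n_e·A·√(4πDt)), where n_e·A is the pore area the mass is dissolved in.
√(4πDt) = √(4π × 0.711 × 111) = 31.49 m, so C_max = 57.5/(0.34 × 67.6 × 31.49) = 0.0794 kg/m³.

0.0794 kg/m³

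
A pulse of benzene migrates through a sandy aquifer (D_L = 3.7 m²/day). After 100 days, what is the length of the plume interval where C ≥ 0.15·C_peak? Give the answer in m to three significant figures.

106 m

The plume is Gaussian with σ = √(2Dt) = √(2 × 3.7 × 100) = 27.20 m.
C/C_peak = exp(−Δx²/(2σ²)) = 0.15 ⇒ Δx = σ·√(−2 ln 0.15) = 27.20 × 1.948 = 52.99 m.
Width = 2Δx = 106 m.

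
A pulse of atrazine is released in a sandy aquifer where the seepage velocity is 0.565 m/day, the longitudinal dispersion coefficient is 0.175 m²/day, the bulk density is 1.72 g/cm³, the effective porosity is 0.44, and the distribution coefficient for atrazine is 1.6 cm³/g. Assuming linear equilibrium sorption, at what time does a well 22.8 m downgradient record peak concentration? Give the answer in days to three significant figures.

289 days

Retardation factor R = 1 + ρ_b·K_d/n = 1 + 1.72 × 1.6/0.44 = 7.255.
Sorption retards both mechanisms: v_R = v/R = 0.07788 m/day, D_R = D/R = 0.02412 m²/day.
Peak time from v_R²t² + 2D_R t − x² = 0: t = (√(D_R² + v_R²x²) − D_R)/v_R².
√(D_R² + v_R²x²) = √(0.02412² + 0.07788² × 22.8²) = 1.776; v_R² = 0.006065.
t = (1.776 − 0.02412)/0.006065 = 289 days.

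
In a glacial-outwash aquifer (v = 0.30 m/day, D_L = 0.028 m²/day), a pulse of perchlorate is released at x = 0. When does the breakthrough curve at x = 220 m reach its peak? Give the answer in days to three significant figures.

733 days

For the 1D instantaneous-source solution, setting ∂C/∂t = 0 at fixed x gives v²t² + 2Dt − x² = 0, so t = (√(D² + v²x²) − D)/v².
√(D² + v²x²) = √(0.028² + 0.30² × 220²) = 66.00; v² = 0.09.
t = (66.00 − 0.028)/0.09 = 733 days (vs. the pure-advection estimate x/v = 733 d).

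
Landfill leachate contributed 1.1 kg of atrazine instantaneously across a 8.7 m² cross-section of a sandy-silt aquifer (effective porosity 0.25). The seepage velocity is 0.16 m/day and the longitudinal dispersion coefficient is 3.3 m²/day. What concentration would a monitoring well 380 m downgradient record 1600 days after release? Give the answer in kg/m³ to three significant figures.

0.000948 kg/m³

For an instantaneous plane source, C(x,t) = M/(n_e·A·√(4πDt)) · exp(−(x−vt)²/(4Dt)), with n_e·A the pore (flow) area.
Plume center vt = 0.16 × 1600 = 256 m, so the well at 380 m is 124 m downgradient of the peak.
√(4πDt) = 257.6 m, giving peak height M/(n_e·A·√(4πDt)) = 1.1/(0.25 × 8.7 × 257.6) = 0.001963 kg/m³.
(x−vt)²/(4Dt) = (124)²/(4 × 3.3 × 1600) = 0.7280; exp(−0.7280) = 0.4829.
C = 0.001963 × 0.4829 = 0.000948 kg/m³.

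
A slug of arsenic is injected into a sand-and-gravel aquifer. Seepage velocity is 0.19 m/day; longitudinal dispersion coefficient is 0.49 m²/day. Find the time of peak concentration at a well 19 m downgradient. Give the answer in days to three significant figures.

87.3 days

For the 1D instantaneous-source solution, setting ∂C/∂t = 0 at fixed x gives v²t² + 2Dt − x² = 0, so t = (√(D² + v²x²) − D)/v².
√(D² + v²x²) = √(0.49² + 0.19² × 19²) = 3.643; v² = 0.0361.
t = (3.643 − 0.49)/0.0361 = 87.3 days (vs. the pure-advection estimate x/v = 100 d).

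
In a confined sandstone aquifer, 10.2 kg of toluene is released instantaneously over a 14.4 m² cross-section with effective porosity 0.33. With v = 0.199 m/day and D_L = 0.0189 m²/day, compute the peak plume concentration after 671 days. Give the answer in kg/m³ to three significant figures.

The peak of an instantaneous 1D plume sits at x = vt; there the Gaussian factor is 1 and C_max = M/(n_e·A·√(4πDt)), where n_e·A is the pore area the mass is dissolved in.
√(4πDt) = √(4π × 0.0189 × 671) = 12.62 m, so C_max = 10.2/(0.33 × 14.4 × 12.62) = 0.170 kg/m³.

0.170 kg/m³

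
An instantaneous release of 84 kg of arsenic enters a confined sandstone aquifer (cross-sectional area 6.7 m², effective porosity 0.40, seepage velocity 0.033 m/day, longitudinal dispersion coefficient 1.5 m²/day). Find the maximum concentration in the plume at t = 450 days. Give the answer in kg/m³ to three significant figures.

0.340 kg/m³

The peak of an instantaneous 1D plume sits at x = vt; there the Gaussian factor is 1 and C_max = M/(n_e·A·√(4πDt)), where n_e·A is the pore area the mass is dissolved in.
√(4πDt) = √(4π × 1.5 × 450) = 92.10 m, so C_max = 84/(0.40 × 6.7 × 92.10) = 0.340 kg/m³.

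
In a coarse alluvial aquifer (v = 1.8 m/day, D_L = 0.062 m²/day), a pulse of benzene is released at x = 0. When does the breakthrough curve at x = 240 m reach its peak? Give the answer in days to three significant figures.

133 days

For the 1D instantaneous-source solution, setting ∂C/∂t = 0 at fixed x gives v²t² + 2Dt − x² = 0, so t = (√(D² + v²x²) − D)/v².
√(D² + v²x²) = √(0.062² + 1.8² × 240²) = 432.0; v² = 3.24.
t = (432.0 − 0.062)/3.24 = 133 days (vs. the pure-advection estimate x/v = 133 d).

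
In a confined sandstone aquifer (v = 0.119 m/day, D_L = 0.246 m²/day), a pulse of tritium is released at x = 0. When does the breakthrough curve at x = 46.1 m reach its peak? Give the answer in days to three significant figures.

For the 1D instantaneous-source solution, setting ∂C/∂t = 0 at fixed x gives v²t² + 2Dt − x² = 0, so t = (√(D² + v²x²) − D)/v².
√(D² + v²x²) = √(0.246² + 0.119² × 46.1²) = 5.491; v² = 0.014161.
t = (5.491 − 0.246)/0.014161 = 370 days (vs. the pure-advection estimate x/v = 387 d).

370 days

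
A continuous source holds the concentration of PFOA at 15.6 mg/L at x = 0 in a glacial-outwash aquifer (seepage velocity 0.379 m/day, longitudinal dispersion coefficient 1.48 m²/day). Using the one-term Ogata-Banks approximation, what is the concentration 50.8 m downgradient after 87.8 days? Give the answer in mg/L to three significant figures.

2.16 mg/L

For a continuous step input, C/C₀ ≈ ½·erfc((x−vt)/(2√(Dt))).
vt = 0.379 × 87.8 = 33.2762 m and 2√(Dt) = 2√(1.48 × 87.8) = 22.80 m.
Argument (x−vt)/(2√(Dt)) = (50.8 − 33.2762)/22.80 = 0.7686; ½·erfc(0.7686) = 0.1385.
C = 15.6 × 0.1385 = 2.16 mg/L.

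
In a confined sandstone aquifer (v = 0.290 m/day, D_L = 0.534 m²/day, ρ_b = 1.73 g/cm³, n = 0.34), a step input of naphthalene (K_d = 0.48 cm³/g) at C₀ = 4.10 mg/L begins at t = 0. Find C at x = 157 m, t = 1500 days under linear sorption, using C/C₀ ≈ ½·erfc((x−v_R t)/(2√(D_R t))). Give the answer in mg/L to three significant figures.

Retardation factor R = 1 + ρ_b·K_d/n = 1 + 1.73 × 0.48/0.34 = 3.442.
Sorption retards both mechanisms: v_R = v/R = 0.08425 m/day, D_R = D/R = 0.1551 m²/day.
v_R·t = 0.08425 × 1500 = 126.375 m; 2√(D_R t) = 30.51 m; argument = (157 − 126.375)/30.51 = 1.004.
C = C₀ × ½·erfc(1.004) = 4.10 × 0.07782 = 0.319 mg/L.

0.319 mg/L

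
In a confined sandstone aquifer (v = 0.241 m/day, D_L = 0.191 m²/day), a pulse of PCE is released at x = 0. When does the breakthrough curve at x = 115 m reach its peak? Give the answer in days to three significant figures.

474 days

For the 1D instantaneous-source solution, setting ∂C/∂t = 0 at fixed x gives v²t² + 2Dt − x² = 0, so t = (√(D² + v²x²) − D)/v².
√(D² + v²x²) = √(0.191² + 0.241² × 115²) = 27.72; v² = 0.058081.
t = (27.72 − 0.191)/0.058081 = 474 days (vs. the pure-advection estimate x/v = 477 d).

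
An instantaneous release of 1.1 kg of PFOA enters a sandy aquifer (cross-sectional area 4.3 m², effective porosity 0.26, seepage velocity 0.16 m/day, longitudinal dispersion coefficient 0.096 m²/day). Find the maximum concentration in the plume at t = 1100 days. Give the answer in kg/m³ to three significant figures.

The peak of an instantaneous 1D plume sits at x = vt; there the Gaussian factor is 1 and C_max = M/(n_e·A·√(4πDt)), where n_e·A is the pore area the mass is dissolved in.
√(4πDt) = √(4π × 0.096 × 1100) = 36.43 m, so C_max = 1.1/(0.26 × 4.3 × 36.43) = 0.0270 kg/m³.

0.0270 kg/m³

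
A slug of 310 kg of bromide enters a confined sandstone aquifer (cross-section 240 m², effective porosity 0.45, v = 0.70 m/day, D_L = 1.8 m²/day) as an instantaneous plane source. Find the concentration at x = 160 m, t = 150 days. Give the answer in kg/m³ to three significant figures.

For an instantaneous plane source, C(x,t) = M/(n_e·A·√(4πDt)) · exp(−(x−vt)²/(4Dt)), with n_e·A the pore (flow) area.
Plume center vt = 0.70 × 150 = 105 m, so the well at 160 m is 55 m downgradient of the peak.
√(4πDt) = 58.25 m, giving peak height M/(n_e·A·√(4πDt)) = 310/(0.45 × 240 × 58.25) = 0.04928 kg/m³.
(x−vt)²/(4Dt) = (55)²/(4 × 1.8 × 150) = 2.801; exp(−2.801) = 0.06075.
C = 0.04928 × 0.06075 = 0.00299 kg/m³.

0.00299 kg/m³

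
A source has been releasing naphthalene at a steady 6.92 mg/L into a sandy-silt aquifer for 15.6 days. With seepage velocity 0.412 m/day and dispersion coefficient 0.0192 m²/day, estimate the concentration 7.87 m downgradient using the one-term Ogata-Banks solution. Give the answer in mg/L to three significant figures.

0.216 mg/L

For a continuous step input, C/C₀ ≈ ½·erfc((x−vt)/(2√(Dt))).
vt = 0.412 × 15.6 = 6.4272 m and 2√(Dt) = 2√(0.0192 × 15.6) = 1.095 m.
Argument (x−vt)/(2√(Dt)) = (7.87 − 6.4272)/1.095 = 1.318; ½·erfc(1.318) = 0.03117.
C = 6.92 × 0.03117 = 0.216 mg/L.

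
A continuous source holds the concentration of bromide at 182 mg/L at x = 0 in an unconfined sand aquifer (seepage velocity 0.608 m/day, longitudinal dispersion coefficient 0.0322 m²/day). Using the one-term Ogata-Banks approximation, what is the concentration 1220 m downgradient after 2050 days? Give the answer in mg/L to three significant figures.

180 mg/L

For a continuous step input, C/C₀ ≈ ½·erfc((x−vt)/(2√(Dt))).
vt = 0.608 × 2050 = 1246.4 m and 2√(Dt) = 2√(0.0322 × 2050) = 16.25 m.
Argument (x−vt)/(2√(Dt)) = (1220 − 1246.4)/16.25 = -1.625; ½·erfc(-1.625) = 0.9892.
C = 182 × 0.9892 = 180 mg/L.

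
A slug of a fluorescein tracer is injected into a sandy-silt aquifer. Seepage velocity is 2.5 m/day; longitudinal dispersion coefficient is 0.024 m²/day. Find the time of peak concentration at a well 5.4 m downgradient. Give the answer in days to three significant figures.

For the 1D instantaneous-source solution, setting ∂C/∂t = 0 at fixed x gives v²t² + 2Dt − x² = 0, so t = (√(D² + v²x²) − D)/v².
√(D² + v²x²) = √(0.024² + 2.5² × 5.4²) = 13.50; v² = 6.25.
t = (13.50 − 0.024)/6.25 = 2.16 days (vs. the pure-advection estimate x/v = 2.16 d).

2.16 days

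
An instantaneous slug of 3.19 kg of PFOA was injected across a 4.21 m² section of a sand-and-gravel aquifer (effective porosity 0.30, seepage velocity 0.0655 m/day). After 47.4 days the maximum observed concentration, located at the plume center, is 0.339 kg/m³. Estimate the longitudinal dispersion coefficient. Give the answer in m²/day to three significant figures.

At the plume center C_max = M/(n_e·A·√(4πDt)), so D = M²/(4πt·(n_e·A·C_max)²).
n_e·A·C_max = 0.30 × 4.21 × 0.339 = 0.4282 kg/m.
D = 3.19²/(4π × 47.4 × 0.4282²) = 0.0932 m²/day.

0.0932 m²/day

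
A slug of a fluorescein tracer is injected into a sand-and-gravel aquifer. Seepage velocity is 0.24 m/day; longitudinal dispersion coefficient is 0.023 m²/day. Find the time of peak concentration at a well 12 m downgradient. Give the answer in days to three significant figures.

For the 1D instantaneous-source solution, setting ∂C/∂t = 0 at fixed x gives v²t² + 2Dt − x² = 0, so t = (√(D² + v²x²) − D)/v².
√(D² + v²x²) = √(0.023² + 0.24² × 12²) = 2.880; v² = 0.0576.
t = (2.880 − 0.023)/0.0576 = 49.6 days (vs. the pure-advection estimate x/v = 50.0 d).

49.6 days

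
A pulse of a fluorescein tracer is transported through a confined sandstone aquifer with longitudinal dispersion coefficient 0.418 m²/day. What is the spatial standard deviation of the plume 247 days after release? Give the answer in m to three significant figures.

Dispersive spreading gives a Gaussian with σ² = 2Dt; advection only shifts the center.
σ = √(2 × 0.418 × 247) = 14.4 m.

14.4 m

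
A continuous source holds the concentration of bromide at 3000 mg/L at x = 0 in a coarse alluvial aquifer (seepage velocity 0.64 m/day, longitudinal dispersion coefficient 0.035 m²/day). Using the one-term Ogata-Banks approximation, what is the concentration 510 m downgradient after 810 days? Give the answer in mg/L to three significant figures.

For a continuous step input, C/C₀ ≈ ½·erfc((x−vt)/(2√(Dt))).
vt = 0.64 × 810 = 518.4 m and 2√(Dt) = 2√(0.035 × 810) = 10.65 m.
Argument (x−vt)/(2√(Dt)) = (510 − 518.4)/10.65 = -0.7887; ½·erfc(-0.7887) = 0.8677.
C = 3000 × 0.8677 = 2600 mg/L.

2600 mg/L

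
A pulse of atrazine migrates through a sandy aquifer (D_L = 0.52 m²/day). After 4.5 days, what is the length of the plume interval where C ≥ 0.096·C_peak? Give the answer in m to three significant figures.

The plume is Gaussian with σ = √(2Dt) = √(2 × 0.52 × 4.5) = 2.163 m.
C/C_peak = exp(−Δx²/(2σ²)) = 0.096 ⇒ Δx = σ·√(−2 ln 0.096) = 2.163 × 2.165 = 4.683 m.
Width = 2Δx = 9.37 m.

9.37 m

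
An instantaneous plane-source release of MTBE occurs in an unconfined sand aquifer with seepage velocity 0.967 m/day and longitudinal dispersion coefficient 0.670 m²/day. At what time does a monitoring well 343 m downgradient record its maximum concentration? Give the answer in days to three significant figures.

354 days

For the 1D instantaneous-source solution, setting ∂C/∂t = 0 at fixed x gives v²t² + 2Dt − x² = 0, so t = (√(D² + v²x²) − D)/v².
√(D² + v²x²) = √(0.670² + 0.967² × 343²) = 331.7; v² = 0.935089.
t = (331.7 − 0.670)/0.935089 = 354 days (vs. the pure-advection estimate x/v = 355 d).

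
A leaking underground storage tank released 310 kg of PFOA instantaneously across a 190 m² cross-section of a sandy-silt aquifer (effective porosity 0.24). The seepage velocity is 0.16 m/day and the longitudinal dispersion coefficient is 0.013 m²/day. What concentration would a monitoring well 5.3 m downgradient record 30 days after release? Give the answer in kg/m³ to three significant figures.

2.62 kg/m³

For an instantaneous plane source, C(x,t) = M/(n_e·A·√(4πDt)) · exp(−(x−vt)²/(4Dt)), with n_e·A the pore (flow) area.
Plume center vt = 0.16 × 30 = 4.8 m, so the well at 5.3 m is 0.5 m downgradient of the peak.
√(4πDt) = 2.214 m, giving peak height M/(n_e·A·√(4πDt)) = 310/(0.24 × 190 × 2.214) = 3.071 kg/m³.
(x−vt)²/(4Dt) = (0.5)²/(4 × 0.013 × 30) = 0.1603; exp(−0.1603) = 0.8519.
C = 3.071 × 0.8519 = 2.62 kg/m³.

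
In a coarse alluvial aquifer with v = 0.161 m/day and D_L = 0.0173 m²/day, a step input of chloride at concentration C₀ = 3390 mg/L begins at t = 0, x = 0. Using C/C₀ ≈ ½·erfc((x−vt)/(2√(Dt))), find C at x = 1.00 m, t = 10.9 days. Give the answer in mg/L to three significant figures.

3020 mg/L

For a continuous step input, C/C₀ ≈ ½·erfc((x−vt)/(2√(Dt))).
vt = 0.161 × 10.9 = 1.7549 m and 2√(Dt) = 2√(0.0173 × 10.9) = 0.8685 m.
Argument (x−vt)/(2√(Dt)) = (1.00 − 1.7549)/0.8685 = -0.8692; ½·erfc(-0.8692) = 0.8905.
C = 3390 × 0.8905 = 3020 mg/L.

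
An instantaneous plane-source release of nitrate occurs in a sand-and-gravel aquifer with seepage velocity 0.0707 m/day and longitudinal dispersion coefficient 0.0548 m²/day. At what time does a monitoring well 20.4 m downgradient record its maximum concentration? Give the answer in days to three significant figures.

278 days

For the 1D instantaneous-source solution, setting ∂C/∂t = 0 at fixed x gives v²t² + 2Dt − x² = 0, so t = (√(D² + v²x²) − D)/v².
√(D² + v²x²) = √(0.0548² + 0.0707² × 20.4²) = 1.443; v² = 0.00499849.
t = (1.443 − 0.0548)/0.00499849 = 278 days (vs. the pure-advection estimate x/v = 289 d).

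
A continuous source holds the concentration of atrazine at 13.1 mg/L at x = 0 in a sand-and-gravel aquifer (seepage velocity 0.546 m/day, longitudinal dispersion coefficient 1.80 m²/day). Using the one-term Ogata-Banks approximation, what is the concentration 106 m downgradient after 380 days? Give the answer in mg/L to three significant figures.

13.1 mg/L

For a continuous step input, C/C₀ ≈ ½·erfc((x−vt)/(2√(Dt))).
vt = 0.546 × 380 = 207.48 m and 2√(Dt) = 2√(1.80 × 380) = 52.31 m.
Argument (x−vt)/(2√(Dt)) = (106 − 207.48)/52.31 = -1.940; ½·erfc(-1.940) = 0.9970.
C = 13.1 × 0.9970 = 13.1 mg/L.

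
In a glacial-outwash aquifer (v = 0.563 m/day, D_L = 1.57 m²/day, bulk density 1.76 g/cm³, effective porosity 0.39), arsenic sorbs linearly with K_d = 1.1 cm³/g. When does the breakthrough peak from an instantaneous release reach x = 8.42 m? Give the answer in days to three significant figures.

64.4 days

Retardation factor R = 1 + ρ_b·K_d/n = 1 + 1.76 × 1.1/0.39 = 5.964.
Sorption retards both mechanisms: v_R = v/R = 0.09440 m/day, D_R = D/R = 0.2632 m²/day.
Peak time from v_R²t² + 2D_R t − x² = 0: t = (√(D_R² + v_R²x²) − D_R)/v_R².
√(D_R² + v_R²x²) = √(0.2632² + 0.09440² × 8.42²) = 0.8373; v_R² = 0.008911.
t = (0.8373 − 0.2632)/0.008911 = 64.4 days.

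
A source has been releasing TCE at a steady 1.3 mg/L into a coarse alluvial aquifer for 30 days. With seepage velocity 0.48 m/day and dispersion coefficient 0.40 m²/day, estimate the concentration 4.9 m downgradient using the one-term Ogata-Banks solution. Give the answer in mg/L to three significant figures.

For a continuous step input, C/C₀ ≈ ½·erfc((x−vt)/(2√(Dt))).
vt = 0.48 × 30 = 14.4 m and 2√(Dt) = 2√(0.40 × 30) = 6.928 m.
Argument (x−vt)/(2√(Dt)) = (4.9 − 14.4)/6.928 = -1.371; ½·erfc(-1.371) = 0.9737.
C = 1.3 × 0.9737 = 1.27 mg/L.

1.27 mg/L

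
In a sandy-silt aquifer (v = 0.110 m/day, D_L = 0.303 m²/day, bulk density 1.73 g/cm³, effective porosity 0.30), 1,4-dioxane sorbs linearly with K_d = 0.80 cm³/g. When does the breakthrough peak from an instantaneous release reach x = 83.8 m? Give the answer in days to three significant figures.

4140 days

Retardation factor R = 1 + ρ_b·K_d/n = 1 + 1.73 × 0.80/0.30 = 5.613.
Sorption retards both mechanisms: v_R = v/R = 0.01960 m/day, D_R = D/R = 0.05398 m²/day.
Peak time from v_R²t² + 2D_R t − x² = 0: t = (√(D_R² + v_R²x²) − D_R)/v_R².
√(D_R² + v_R²x²) = √(0.05398² + 0.01960² × 83.8²) = 1.643; v_R² = 0.0003842.
t = (1.643 − 0.05398)/0.0003842 = 4140 days.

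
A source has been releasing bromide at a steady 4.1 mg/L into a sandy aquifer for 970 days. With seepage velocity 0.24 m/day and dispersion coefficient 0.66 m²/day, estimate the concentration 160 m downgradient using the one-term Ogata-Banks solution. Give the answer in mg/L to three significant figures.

For a continuous step input, C/C₀ ≈ ½·erfc((x−vt)/(2√(Dt))).
vt = 0.24 × 970 = 232.8 m and 2√(Dt) = 2√(0.66 × 970) = 50.60 m.
Argument (x−vt)/(2√(Dt)) = (160 − 232.8)/50.60 = -1.439; ½·erfc(-1.439) = 0.9791.
C = 4.1 × 0.9791 = 4.01 mg/L.

4.01 mg/L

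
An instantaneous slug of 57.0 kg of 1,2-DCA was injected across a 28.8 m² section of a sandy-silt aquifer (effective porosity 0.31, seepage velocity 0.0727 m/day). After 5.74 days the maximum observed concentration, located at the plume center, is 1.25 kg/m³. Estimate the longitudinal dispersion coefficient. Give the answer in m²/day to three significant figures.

At the plume center C_max = M/(n_e·A·√(4πDt)), so D = M²/(4πt·(n_e·A·C_max)²).
n_e·A·C_max = 0.31 × 28.8 × 1.25 = 11.16 kg/m.
D = 57.0²/(4π × 5.74 × 11.16²) = 0.362 m²/day.

0.362 m²/day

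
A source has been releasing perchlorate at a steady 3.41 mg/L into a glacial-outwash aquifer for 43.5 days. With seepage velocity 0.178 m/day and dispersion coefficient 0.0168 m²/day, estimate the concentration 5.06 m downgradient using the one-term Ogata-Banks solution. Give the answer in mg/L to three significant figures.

3.36 mg/L

For a continuous step input, C/C₀ ≈ ½·erfc((x−vt)/(2√(Dt))).
vt = 0.178 × 43.5 = 7.743 m and 2√(Dt) = 2√(0.0168 × 43.5) = 1.710 m.
Argument (x−vt)/(2√(Dt)) = (5.06 − 7.743)/1.710 = -1.569; ½·erfc(-1.569) = 0.9868.
C = 3.41 × 0.9868 = 3.36 mg/L.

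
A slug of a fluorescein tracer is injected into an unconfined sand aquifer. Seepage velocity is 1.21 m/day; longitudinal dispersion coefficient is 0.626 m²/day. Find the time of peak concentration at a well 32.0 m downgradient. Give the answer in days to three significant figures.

For the 1D instantaneous-source solution, setting ∂C/∂t = 0 at fixed x gives v²t² + 2Dt − x² = 0, so t = (√(D² + v²x²) − D)/v².
√(D² + v²x²) = √(0.626² + 1.21² × 32.0²) = 38.73; v² = 1.4641.
t = (38.73 − 0.626)/1.4641 = 26.0 days (vs. the pure-advection estimate x/v = 26.4 d).

26.0 days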